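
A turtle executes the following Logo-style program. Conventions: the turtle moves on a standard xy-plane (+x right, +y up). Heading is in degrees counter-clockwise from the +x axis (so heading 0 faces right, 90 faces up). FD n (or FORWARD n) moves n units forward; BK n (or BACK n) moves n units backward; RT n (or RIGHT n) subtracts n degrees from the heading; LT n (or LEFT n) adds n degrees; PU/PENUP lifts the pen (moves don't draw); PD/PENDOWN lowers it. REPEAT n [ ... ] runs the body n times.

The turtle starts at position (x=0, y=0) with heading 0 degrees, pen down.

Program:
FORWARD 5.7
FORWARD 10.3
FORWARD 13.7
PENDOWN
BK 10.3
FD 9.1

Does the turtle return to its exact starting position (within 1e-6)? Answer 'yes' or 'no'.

Executing turtle program step by step:
Start: pos=(0,0), heading=0, pen down
FD 5.7: (0,0) -> (5.7,0) [heading=0, draw]
FD 10.3: (5.7,0) -> (16,0) [heading=0, draw]
FD 13.7: (16,0) -> (29.7,0) [heading=0, draw]
PD: pen down
BK 10.3: (29.7,0) -> (19.4,0) [heading=0, draw]
FD 9.1: (19.4,0) -> (28.5,0) [heading=0, draw]
Final: pos=(28.5,0), heading=0, 5 segment(s) drawn

Start position: (0, 0)
Final position: (28.5, 0)
Distance = 28.5; >= 1e-6 -> NOT closed

Answer: no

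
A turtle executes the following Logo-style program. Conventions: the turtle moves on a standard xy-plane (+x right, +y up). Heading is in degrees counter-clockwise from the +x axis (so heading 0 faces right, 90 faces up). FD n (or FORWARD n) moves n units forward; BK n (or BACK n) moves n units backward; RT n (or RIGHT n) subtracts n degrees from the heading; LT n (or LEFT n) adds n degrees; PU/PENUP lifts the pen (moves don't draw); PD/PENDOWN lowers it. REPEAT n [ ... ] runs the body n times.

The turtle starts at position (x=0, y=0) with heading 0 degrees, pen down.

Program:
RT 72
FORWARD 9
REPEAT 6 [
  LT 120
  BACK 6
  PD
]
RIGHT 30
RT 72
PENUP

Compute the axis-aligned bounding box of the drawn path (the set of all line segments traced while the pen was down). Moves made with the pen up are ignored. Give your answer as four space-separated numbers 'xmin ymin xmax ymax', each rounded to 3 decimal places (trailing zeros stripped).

Answer: -1.234 -14.266 4.635 0

Derivation:
Executing turtle program step by step:
Start: pos=(0,0), heading=0, pen down
RT 72: heading 0 -> 288
FD 9: (0,0) -> (2.781,-8.56) [heading=288, draw]
REPEAT 6 [
  -- iteration 1/6 --
  LT 120: heading 288 -> 48
  BK 6: (2.781,-8.56) -> (-1.234,-13.018) [heading=48, draw]
  PD: pen down
  -- iteration 2/6 --
  LT 120: heading 48 -> 168
  BK 6: (-1.234,-13.018) -> (4.635,-14.266) [heading=168, draw]
  PD: pen down
  -- iteration 3/6 --
  LT 120: heading 168 -> 288
  BK 6: (4.635,-14.266) -> (2.781,-8.56) [heading=288, draw]
  PD: pen down
  -- iteration 4/6 --
  LT 120: heading 288 -> 48
  BK 6: (2.781,-8.56) -> (-1.234,-13.018) [heading=48, draw]
  PD: pen down
  -- iteration 5/6 --
  LT 120: heading 48 -> 168
  BK 6: (-1.234,-13.018) -> (4.635,-14.266) [heading=168, draw]
  PD: pen down
  -- iteration 6/6 --
  LT 120: heading 168 -> 288
  BK 6: (4.635,-14.266) -> (2.781,-8.56) [heading=288, draw]
  PD: pen down
]
RT 30: heading 288 -> 258
RT 72: heading 258 -> 186
PU: pen up
Final: pos=(2.781,-8.56), heading=186, 7 segment(s) drawn

Segment endpoints: x in {-1.234, -1.234, 0, 2.781, 2.781, 2.781, 4.635, 4.635}, y in {-14.266, -14.266, -13.018, -8.56, -8.56, 0}
xmin=-1.234, ymin=-14.266, xmax=4.635, ymax=0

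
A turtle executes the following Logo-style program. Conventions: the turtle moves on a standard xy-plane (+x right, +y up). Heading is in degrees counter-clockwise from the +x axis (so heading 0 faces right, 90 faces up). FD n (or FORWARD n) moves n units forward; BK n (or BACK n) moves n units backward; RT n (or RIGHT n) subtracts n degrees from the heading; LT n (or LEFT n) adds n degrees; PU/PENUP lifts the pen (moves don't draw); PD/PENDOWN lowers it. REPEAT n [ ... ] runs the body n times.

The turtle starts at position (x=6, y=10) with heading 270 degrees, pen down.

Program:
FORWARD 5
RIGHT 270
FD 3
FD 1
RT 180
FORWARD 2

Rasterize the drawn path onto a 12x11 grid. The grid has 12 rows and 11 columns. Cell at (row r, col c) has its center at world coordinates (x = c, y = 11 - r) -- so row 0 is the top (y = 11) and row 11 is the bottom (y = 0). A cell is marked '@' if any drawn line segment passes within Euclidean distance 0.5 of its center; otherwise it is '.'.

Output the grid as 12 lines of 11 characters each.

Segment 0: (6,10) -> (6,5)
Segment 1: (6,5) -> (9,5)
Segment 2: (9,5) -> (10,5)
Segment 3: (10,5) -> (8,5)

Answer: ...........
......@....
......@....
......@....
......@....
......@....
......@@@@@
...........
...........
...........
...........
...........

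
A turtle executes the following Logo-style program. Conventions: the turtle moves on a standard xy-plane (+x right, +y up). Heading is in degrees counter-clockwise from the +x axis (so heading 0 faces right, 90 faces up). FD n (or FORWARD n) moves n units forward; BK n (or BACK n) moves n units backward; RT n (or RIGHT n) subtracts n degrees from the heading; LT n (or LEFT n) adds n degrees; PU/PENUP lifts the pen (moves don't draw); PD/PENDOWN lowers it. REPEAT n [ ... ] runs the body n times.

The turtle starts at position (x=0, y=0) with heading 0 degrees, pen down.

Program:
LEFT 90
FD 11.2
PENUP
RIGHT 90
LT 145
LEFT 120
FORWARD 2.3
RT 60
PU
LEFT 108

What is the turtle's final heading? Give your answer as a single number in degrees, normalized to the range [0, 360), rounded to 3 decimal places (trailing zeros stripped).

Executing turtle program step by step:
Start: pos=(0,0), heading=0, pen down
LT 90: heading 0 -> 90
FD 11.2: (0,0) -> (0,11.2) [heading=90, draw]
PU: pen up
RT 90: heading 90 -> 0
LT 145: heading 0 -> 145
LT 120: heading 145 -> 265
FD 2.3: (0,11.2) -> (-0.2,8.909) [heading=265, move]
RT 60: heading 265 -> 205
PU: pen up
LT 108: heading 205 -> 313
Final: pos=(-0.2,8.909), heading=313, 1 segment(s) drawn

Answer: 313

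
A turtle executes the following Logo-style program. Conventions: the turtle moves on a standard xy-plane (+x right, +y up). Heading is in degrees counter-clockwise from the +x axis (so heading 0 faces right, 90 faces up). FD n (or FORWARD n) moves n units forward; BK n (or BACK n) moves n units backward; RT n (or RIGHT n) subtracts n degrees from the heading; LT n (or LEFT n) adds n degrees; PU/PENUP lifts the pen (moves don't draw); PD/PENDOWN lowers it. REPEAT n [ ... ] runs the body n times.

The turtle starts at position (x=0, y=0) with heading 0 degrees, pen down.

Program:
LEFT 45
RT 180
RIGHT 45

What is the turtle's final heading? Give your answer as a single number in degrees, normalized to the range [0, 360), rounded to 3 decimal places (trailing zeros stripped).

Executing turtle program step by step:
Start: pos=(0,0), heading=0, pen down
LT 45: heading 0 -> 45
RT 180: heading 45 -> 225
RT 45: heading 225 -> 180
Final: pos=(0,0), heading=180, 0 segment(s) drawn

Answer: 180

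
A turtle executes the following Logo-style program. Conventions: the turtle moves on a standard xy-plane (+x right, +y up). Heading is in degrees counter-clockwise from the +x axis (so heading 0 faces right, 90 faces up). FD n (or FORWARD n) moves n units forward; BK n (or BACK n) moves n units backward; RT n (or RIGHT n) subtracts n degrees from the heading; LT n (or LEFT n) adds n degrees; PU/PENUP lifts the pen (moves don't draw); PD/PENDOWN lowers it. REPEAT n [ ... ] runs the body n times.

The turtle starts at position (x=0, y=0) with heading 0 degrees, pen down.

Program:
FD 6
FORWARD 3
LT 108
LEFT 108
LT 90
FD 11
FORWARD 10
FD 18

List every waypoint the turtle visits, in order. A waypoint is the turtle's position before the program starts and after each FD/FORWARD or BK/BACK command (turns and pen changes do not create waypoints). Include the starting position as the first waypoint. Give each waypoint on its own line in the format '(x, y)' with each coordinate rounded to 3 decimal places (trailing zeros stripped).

Answer: (0, 0)
(6, 0)
(9, 0)
(15.466, -8.899)
(21.343, -16.989)
(31.924, -31.552)

Derivation:
Executing turtle program step by step:
Start: pos=(0,0), heading=0, pen down
FD 6: (0,0) -> (6,0) [heading=0, draw]
FD 3: (6,0) -> (9,0) [heading=0, draw]
LT 108: heading 0 -> 108
LT 108: heading 108 -> 216
LT 90: heading 216 -> 306
FD 11: (9,0) -> (15.466,-8.899) [heading=306, draw]
FD 10: (15.466,-8.899) -> (21.343,-16.989) [heading=306, draw]
FD 18: (21.343,-16.989) -> (31.924,-31.552) [heading=306, draw]
Final: pos=(31.924,-31.552), heading=306, 5 segment(s) drawn
Waypoints (6 total):
(0, 0)
(6, 0)
(9, 0)
(15.466, -8.899)
(21.343, -16.989)
(31.924, -31.552)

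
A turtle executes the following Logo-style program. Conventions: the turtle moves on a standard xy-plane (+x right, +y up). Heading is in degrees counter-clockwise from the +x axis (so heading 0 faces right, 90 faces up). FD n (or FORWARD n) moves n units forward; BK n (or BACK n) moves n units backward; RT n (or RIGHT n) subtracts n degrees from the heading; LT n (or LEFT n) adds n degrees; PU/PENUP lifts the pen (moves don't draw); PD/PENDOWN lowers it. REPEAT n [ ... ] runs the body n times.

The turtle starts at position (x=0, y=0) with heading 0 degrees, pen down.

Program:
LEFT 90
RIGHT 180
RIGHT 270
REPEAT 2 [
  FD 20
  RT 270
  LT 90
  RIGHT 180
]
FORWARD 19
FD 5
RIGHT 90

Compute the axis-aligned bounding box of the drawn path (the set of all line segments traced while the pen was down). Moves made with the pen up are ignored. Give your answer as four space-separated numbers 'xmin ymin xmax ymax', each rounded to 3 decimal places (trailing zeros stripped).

Answer: 0 0 64 0

Derivation:
Executing turtle program step by step:
Start: pos=(0,0), heading=0, pen down
LT 90: heading 0 -> 90
RT 180: heading 90 -> 270
RT 270: heading 270 -> 0
REPEAT 2 [
  -- iteration 1/2 --
  FD 20: (0,0) -> (20,0) [heading=0, draw]
  RT 270: heading 0 -> 90
  LT 90: heading 90 -> 180
  RT 180: heading 180 -> 0
  -- iteration 2/2 --
  FD 20: (20,0) -> (40,0) [heading=0, draw]
  RT 270: heading 0 -> 90
  LT 90: heading 90 -> 180
  RT 180: heading 180 -> 0
]
FD 19: (40,0) -> (59,0) [heading=0, draw]
FD 5: (59,0) -> (64,0) [heading=0, draw]
RT 90: heading 0 -> 270
Final: pos=(64,0), heading=270, 4 segment(s) drawn

Segment endpoints: x in {0, 20, 40, 59, 64}, y in {0, 0, 0, 0, 0}
xmin=0, ymin=0, xmax=64, ymax=0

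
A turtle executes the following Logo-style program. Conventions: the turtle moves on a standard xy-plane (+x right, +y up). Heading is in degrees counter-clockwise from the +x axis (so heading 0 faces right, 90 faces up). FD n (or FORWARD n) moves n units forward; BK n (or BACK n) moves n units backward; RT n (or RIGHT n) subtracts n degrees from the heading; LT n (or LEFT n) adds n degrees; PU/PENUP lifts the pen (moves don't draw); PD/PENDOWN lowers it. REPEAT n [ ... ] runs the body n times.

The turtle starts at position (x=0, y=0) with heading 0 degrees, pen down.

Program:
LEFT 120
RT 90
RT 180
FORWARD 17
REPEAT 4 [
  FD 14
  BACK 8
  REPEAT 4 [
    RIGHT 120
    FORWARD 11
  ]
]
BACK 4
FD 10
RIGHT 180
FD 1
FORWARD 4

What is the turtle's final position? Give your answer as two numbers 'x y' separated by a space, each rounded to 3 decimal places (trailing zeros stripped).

Executing turtle program step by step:
Start: pos=(0,0), heading=0, pen down
LT 120: heading 0 -> 120
RT 90: heading 120 -> 30
RT 180: heading 30 -> 210
FD 17: (0,0) -> (-14.722,-8.5) [heading=210, draw]
REPEAT 4 [
  -- iteration 1/4 --
  FD 14: (-14.722,-8.5) -> (-26.847,-15.5) [heading=210, draw]
  BK 8: (-26.847,-15.5) -> (-19.919,-11.5) [heading=210, draw]
  REPEAT 4 [
    -- iteration 1/4 --
    RT 120: heading 210 -> 90
    FD 11: (-19.919,-11.5) -> (-19.919,-0.5) [heading=90, draw]
    -- iteration 2/4 --
    RT 120: heading 90 -> 330
    FD 11: (-19.919,-0.5) -> (-10.392,-6) [heading=330, draw]
    -- iteration 3/4 --
    RT 120: heading 330 -> 210
    FD 11: (-10.392,-6) -> (-19.919,-11.5) [heading=210, draw]
    -- iteration 4/4 --
    RT 120: heading 210 -> 90
    FD 11: (-19.919,-11.5) -> (-19.919,-0.5) [heading=90, draw]
  ]
  -- iteration 2/4 --
  FD 14: (-19.919,-0.5) -> (-19.919,13.5) [heading=90, draw]
  BK 8: (-19.919,13.5) -> (-19.919,5.5) [heading=90, draw]
  REPEAT 4 [
    -- iteration 1/4 --
    RT 120: heading 90 -> 330
    FD 11: (-19.919,5.5) -> (-10.392,0) [heading=330, draw]
    -- iteration 2/4 --
    RT 120: heading 330 -> 210
    FD 11: (-10.392,0) -> (-19.919,-5.5) [heading=210, draw]
    -- iteration 3/4 --
    RT 120: heading 210 -> 90
    FD 11: (-19.919,-5.5) -> (-19.919,5.5) [heading=90, draw]
    -- iteration 4/4 --
    RT 120: heading 90 -> 330
    FD 11: (-19.919,5.5) -> (-10.392,0) [heading=330, draw]
  ]
  -- iteration 3/4 --
  FD 14: (-10.392,0) -> (1.732,-7) [heading=330, draw]
  BK 8: (1.732,-7) -> (-5.196,-3) [heading=330, draw]
  REPEAT 4 [
    -- iteration 1/4 --
    RT 120: heading 330 -> 210
    FD 11: (-5.196,-3) -> (-14.722,-8.5) [heading=210, draw]
    -- iteration 2/4 --
    RT 120: heading 210 -> 90
    FD 11: (-14.722,-8.5) -> (-14.722,2.5) [heading=90, draw]
    -- iteration 3/4 --
    RT 120: heading 90 -> 330
    FD 11: (-14.722,2.5) -> (-5.196,-3) [heading=330, draw]
    -- iteration 4/4 --
    RT 120: heading 330 -> 210
    FD 11: (-5.196,-3) -> (-14.722,-8.5) [heading=210, draw]
  ]
  -- iteration 4/4 --
  FD 14: (-14.722,-8.5) -> (-26.847,-15.5) [heading=210, draw]
  BK 8: (-26.847,-15.5) -> (-19.919,-11.5) [heading=210, draw]
  REPEAT 4 [
    -- iteration 1/4 --
    RT 120: heading 210 -> 90
    FD 11: (-19.919,-11.5) -> (-19.919,-0.5) [heading=90, draw]
    -- iteration 2/4 --
    RT 120: heading 90 -> 330
    FD 11: (-19.919,-0.5) -> (-10.392,-6) [heading=330, draw]
    -- iteration 3/4 --
    RT 120: heading 330 -> 210
    FD 11: (-10.392,-6) -> (-19.919,-11.5) [heading=210, draw]
    -- iteration 4/4 --
    RT 120: heading 210 -> 90
    FD 11: (-19.919,-11.5) -> (-19.919,-0.5) [heading=90, draw]
  ]
]
BK 4: (-19.919,-0.5) -> (-19.919,-4.5) [heading=90, draw]
FD 10: (-19.919,-4.5) -> (-19.919,5.5) [heading=90, draw]
RT 180: heading 90 -> 270
FD 1: (-19.919,5.5) -> (-19.919,4.5) [heading=270, draw]
FD 4: (-19.919,4.5) -> (-19.919,0.5) [heading=270, draw]
Final: pos=(-19.919,0.5), heading=270, 29 segment(s) drawn

Answer: -19.919 0.5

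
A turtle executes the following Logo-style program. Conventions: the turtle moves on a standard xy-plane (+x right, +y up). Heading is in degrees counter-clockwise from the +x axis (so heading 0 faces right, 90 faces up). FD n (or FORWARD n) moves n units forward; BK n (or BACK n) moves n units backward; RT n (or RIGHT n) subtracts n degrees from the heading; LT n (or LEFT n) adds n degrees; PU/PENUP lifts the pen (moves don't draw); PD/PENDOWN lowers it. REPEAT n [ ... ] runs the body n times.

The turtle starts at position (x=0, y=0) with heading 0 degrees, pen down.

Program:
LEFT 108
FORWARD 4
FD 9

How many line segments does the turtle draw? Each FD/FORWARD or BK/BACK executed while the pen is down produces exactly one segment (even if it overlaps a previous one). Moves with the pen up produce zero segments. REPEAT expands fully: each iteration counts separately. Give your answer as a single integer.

Executing turtle program step by step:
Start: pos=(0,0), heading=0, pen down
LT 108: heading 0 -> 108
FD 4: (0,0) -> (-1.236,3.804) [heading=108, draw]
FD 9: (-1.236,3.804) -> (-4.017,12.364) [heading=108, draw]
Final: pos=(-4.017,12.364), heading=108, 2 segment(s) drawn
Segments drawn: 2

Answer: 2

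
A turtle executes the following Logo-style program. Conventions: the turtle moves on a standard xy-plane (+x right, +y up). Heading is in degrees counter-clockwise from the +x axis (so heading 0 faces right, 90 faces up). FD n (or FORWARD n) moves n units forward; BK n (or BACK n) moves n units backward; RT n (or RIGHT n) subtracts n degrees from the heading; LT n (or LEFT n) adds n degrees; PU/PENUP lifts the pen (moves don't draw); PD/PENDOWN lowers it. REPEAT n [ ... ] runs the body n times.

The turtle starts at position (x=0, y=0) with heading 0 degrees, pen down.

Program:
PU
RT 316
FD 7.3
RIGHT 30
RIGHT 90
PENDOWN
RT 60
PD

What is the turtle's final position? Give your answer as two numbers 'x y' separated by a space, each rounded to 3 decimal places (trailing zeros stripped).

Answer: 5.251 5.071

Derivation:
Executing turtle program step by step:
Start: pos=(0,0), heading=0, pen down
PU: pen up
RT 316: heading 0 -> 44
FD 7.3: (0,0) -> (5.251,5.071) [heading=44, move]
RT 30: heading 44 -> 14
RT 90: heading 14 -> 284
PD: pen down
RT 60: heading 284 -> 224
PD: pen down
Final: pos=(5.251,5.071), heading=224, 0 segment(s) drawn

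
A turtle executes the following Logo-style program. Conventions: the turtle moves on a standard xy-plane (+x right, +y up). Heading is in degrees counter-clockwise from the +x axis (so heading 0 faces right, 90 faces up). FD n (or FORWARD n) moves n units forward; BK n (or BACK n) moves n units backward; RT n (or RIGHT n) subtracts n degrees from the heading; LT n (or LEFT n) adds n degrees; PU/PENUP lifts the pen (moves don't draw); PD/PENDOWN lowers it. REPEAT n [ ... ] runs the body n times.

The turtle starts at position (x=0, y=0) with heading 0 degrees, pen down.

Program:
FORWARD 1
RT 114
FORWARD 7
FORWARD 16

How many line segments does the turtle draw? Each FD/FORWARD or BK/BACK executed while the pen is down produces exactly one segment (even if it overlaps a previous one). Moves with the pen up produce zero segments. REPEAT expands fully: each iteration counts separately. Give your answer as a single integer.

Answer: 3

Derivation:
Executing turtle program step by step:
Start: pos=(0,0), heading=0, pen down
FD 1: (0,0) -> (1,0) [heading=0, draw]
RT 114: heading 0 -> 246
FD 7: (1,0) -> (-1.847,-6.395) [heading=246, draw]
FD 16: (-1.847,-6.395) -> (-8.355,-21.012) [heading=246, draw]
Final: pos=(-8.355,-21.012), heading=246, 3 segment(s) drawn
Segments drawn: 3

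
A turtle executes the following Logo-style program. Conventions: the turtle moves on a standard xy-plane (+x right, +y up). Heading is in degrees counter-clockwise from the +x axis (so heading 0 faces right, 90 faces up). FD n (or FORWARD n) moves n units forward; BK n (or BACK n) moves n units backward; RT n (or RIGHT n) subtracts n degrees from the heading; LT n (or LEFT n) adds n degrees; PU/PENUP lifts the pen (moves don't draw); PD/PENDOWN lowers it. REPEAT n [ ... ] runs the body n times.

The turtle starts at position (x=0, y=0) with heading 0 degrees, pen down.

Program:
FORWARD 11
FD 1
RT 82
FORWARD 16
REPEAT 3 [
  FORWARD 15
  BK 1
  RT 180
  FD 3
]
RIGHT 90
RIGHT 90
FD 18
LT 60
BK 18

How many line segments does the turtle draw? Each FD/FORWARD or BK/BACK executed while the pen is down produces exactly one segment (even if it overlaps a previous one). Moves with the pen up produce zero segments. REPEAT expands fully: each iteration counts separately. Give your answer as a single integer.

Executing turtle program step by step:
Start: pos=(0,0), heading=0, pen down
FD 11: (0,0) -> (11,0) [heading=0, draw]
FD 1: (11,0) -> (12,0) [heading=0, draw]
RT 82: heading 0 -> 278
FD 16: (12,0) -> (14.227,-15.844) [heading=278, draw]
REPEAT 3 [
  -- iteration 1/3 --
  FD 15: (14.227,-15.844) -> (16.314,-30.698) [heading=278, draw]
  BK 1: (16.314,-30.698) -> (16.175,-29.708) [heading=278, draw]
  RT 180: heading 278 -> 98
  FD 3: (16.175,-29.708) -> (15.758,-26.737) [heading=98, draw]
  -- iteration 2/3 --
  FD 15: (15.758,-26.737) -> (13.67,-11.883) [heading=98, draw]
  BK 1: (13.67,-11.883) -> (13.809,-12.873) [heading=98, draw]
  RT 180: heading 98 -> 278
  FD 3: (13.809,-12.873) -> (14.227,-15.844) [heading=278, draw]
  -- iteration 3/3 --
  FD 15: (14.227,-15.844) -> (16.314,-30.698) [heading=278, draw]
  BK 1: (16.314,-30.698) -> (16.175,-29.708) [heading=278, draw]
  RT 180: heading 278 -> 98
  FD 3: (16.175,-29.708) -> (15.758,-26.737) [heading=98, draw]
]
RT 90: heading 98 -> 8
RT 90: heading 8 -> 278
FD 18: (15.758,-26.737) -> (18.263,-44.562) [heading=278, draw]
LT 60: heading 278 -> 338
BK 18: (18.263,-44.562) -> (1.573,-37.819) [heading=338, draw]
Final: pos=(1.573,-37.819), heading=338, 14 segment(s) drawn
Segments drawn: 14

Answer: 14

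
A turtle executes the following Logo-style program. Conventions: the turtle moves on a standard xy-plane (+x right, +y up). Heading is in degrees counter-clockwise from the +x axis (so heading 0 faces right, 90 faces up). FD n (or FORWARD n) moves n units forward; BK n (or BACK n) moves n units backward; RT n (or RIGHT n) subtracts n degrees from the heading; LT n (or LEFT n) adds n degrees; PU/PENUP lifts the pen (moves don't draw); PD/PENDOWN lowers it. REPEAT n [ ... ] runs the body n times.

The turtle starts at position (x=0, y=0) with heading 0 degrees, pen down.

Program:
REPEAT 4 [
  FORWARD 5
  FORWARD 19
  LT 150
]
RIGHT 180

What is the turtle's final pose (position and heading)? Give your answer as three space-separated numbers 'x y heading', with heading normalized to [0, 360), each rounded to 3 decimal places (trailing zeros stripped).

Answer: 15.215 15.215 60

Derivation:
Executing turtle program step by step:
Start: pos=(0,0), heading=0, pen down
REPEAT 4 [
  -- iteration 1/4 --
  FD 5: (0,0) -> (5,0) [heading=0, draw]
  FD 19: (5,0) -> (24,0) [heading=0, draw]
  LT 150: heading 0 -> 150
  -- iteration 2/4 --
  FD 5: (24,0) -> (19.67,2.5) [heading=150, draw]
  FD 19: (19.67,2.5) -> (3.215,12) [heading=150, draw]
  LT 150: heading 150 -> 300
  -- iteration 3/4 --
  FD 5: (3.215,12) -> (5.715,7.67) [heading=300, draw]
  FD 19: (5.715,7.67) -> (15.215,-8.785) [heading=300, draw]
  LT 150: heading 300 -> 90
  -- iteration 4/4 --
  FD 5: (15.215,-8.785) -> (15.215,-3.785) [heading=90, draw]
  FD 19: (15.215,-3.785) -> (15.215,15.215) [heading=90, draw]
  LT 150: heading 90 -> 240
]
RT 180: heading 240 -> 60
Final: pos=(15.215,15.215), heading=60, 8 segment(s) drawn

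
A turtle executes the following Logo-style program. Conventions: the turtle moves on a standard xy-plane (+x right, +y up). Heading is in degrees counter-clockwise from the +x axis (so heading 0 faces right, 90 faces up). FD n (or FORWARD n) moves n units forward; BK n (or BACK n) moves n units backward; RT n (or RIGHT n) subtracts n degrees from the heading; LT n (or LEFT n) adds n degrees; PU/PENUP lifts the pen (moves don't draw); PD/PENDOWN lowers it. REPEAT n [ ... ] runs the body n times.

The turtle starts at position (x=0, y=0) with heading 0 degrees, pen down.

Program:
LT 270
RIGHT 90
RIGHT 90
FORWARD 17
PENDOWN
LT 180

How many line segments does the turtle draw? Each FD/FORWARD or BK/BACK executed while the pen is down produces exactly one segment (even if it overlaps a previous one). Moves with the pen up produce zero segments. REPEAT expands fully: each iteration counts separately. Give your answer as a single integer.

Answer: 1

Derivation:
Executing turtle program step by step:
Start: pos=(0,0), heading=0, pen down
LT 270: heading 0 -> 270
RT 90: heading 270 -> 180
RT 90: heading 180 -> 90
FD 17: (0,0) -> (0,17) [heading=90, draw]
PD: pen down
LT 180: heading 90 -> 270
Final: pos=(0,17), heading=270, 1 segment(s) drawn
Segments drawn: 1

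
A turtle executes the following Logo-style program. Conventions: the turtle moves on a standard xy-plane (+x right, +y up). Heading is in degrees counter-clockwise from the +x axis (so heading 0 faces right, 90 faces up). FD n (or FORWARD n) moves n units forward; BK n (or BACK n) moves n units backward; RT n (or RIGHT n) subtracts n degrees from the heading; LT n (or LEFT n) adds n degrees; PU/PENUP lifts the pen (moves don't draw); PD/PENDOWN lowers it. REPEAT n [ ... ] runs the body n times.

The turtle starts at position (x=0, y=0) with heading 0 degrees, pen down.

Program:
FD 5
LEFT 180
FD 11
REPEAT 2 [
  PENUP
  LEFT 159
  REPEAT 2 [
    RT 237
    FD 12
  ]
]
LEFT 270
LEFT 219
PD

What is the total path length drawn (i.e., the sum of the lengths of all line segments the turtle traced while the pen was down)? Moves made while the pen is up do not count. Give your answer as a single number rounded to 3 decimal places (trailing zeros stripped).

Answer: 16

Derivation:
Executing turtle program step by step:
Start: pos=(0,0), heading=0, pen down
FD 5: (0,0) -> (5,0) [heading=0, draw]
LT 180: heading 0 -> 180
FD 11: (5,0) -> (-6,0) [heading=180, draw]
REPEAT 2 [
  -- iteration 1/2 --
  PU: pen up
  LT 159: heading 180 -> 339
  REPEAT 2 [
    -- iteration 1/2 --
    RT 237: heading 339 -> 102
    FD 12: (-6,0) -> (-8.495,11.738) [heading=102, move]
    -- iteration 2/2 --
    RT 237: heading 102 -> 225
    FD 12: (-8.495,11.738) -> (-16.98,3.252) [heading=225, move]
  ]
  -- iteration 2/2 --
  PU: pen up
  LT 159: heading 225 -> 24
  REPEAT 2 [
    -- iteration 1/2 --
    RT 237: heading 24 -> 147
    FD 12: (-16.98,3.252) -> (-27.044,9.788) [heading=147, move]
    -- iteration 2/2 --
    RT 237: heading 147 -> 270
    FD 12: (-27.044,9.788) -> (-27.044,-2.212) [heading=270, move]
  ]
]
LT 270: heading 270 -> 180
LT 219: heading 180 -> 39
PD: pen down
Final: pos=(-27.044,-2.212), heading=39, 2 segment(s) drawn

Segment lengths:
  seg 1: (0,0) -> (5,0), length = 5
  seg 2: (5,0) -> (-6,0), length = 11
Total = 16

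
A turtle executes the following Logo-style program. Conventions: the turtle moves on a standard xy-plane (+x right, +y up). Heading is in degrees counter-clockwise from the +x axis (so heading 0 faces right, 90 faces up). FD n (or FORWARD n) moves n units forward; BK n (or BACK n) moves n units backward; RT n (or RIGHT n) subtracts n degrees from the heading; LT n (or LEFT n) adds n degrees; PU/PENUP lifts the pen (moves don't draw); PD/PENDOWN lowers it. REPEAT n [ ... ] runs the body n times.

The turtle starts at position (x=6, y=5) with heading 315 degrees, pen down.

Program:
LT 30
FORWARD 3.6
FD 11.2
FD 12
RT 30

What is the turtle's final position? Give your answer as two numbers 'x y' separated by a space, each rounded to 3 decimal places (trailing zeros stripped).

Executing turtle program step by step:
Start: pos=(6,5), heading=315, pen down
LT 30: heading 315 -> 345
FD 3.6: (6,5) -> (9.477,4.068) [heading=345, draw]
FD 11.2: (9.477,4.068) -> (20.296,1.169) [heading=345, draw]
FD 12: (20.296,1.169) -> (31.887,-1.936) [heading=345, draw]
RT 30: heading 345 -> 315
Final: pos=(31.887,-1.936), heading=315, 3 segment(s) drawn

Answer: 31.887 -1.936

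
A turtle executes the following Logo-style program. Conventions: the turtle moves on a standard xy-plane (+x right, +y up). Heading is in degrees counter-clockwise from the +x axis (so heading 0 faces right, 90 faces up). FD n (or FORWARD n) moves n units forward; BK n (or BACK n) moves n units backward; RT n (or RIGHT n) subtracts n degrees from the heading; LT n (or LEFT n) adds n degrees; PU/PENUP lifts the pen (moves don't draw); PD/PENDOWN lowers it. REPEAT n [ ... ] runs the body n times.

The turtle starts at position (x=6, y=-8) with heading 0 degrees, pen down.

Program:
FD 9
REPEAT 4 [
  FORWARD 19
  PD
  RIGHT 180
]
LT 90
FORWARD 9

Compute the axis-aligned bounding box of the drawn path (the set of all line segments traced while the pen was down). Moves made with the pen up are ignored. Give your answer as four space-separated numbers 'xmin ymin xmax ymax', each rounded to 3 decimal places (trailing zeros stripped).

Answer: 6 -8 34 1

Derivation:
Executing turtle program step by step:
Start: pos=(6,-8), heading=0, pen down
FD 9: (6,-8) -> (15,-8) [heading=0, draw]
REPEAT 4 [
  -- iteration 1/4 --
  FD 19: (15,-8) -> (34,-8) [heading=0, draw]
  PD: pen down
  RT 180: heading 0 -> 180
  -- iteration 2/4 --
  FD 19: (34,-8) -> (15,-8) [heading=180, draw]
  PD: pen down
  RT 180: heading 180 -> 0
  -- iteration 3/4 --
  FD 19: (15,-8) -> (34,-8) [heading=0, draw]
  PD: pen down
  RT 180: heading 0 -> 180
  -- iteration 4/4 --
  FD 19: (34,-8) -> (15,-8) [heading=180, draw]
  PD: pen down
  RT 180: heading 180 -> 0
]
LT 90: heading 0 -> 90
FD 9: (15,-8) -> (15,1) [heading=90, draw]
Final: pos=(15,1), heading=90, 6 segment(s) drawn

Segment endpoints: x in {6, 15, 15, 34}, y in {-8, -8, -8, -8, 1}
xmin=6, ymin=-8, xmax=34, ymax=1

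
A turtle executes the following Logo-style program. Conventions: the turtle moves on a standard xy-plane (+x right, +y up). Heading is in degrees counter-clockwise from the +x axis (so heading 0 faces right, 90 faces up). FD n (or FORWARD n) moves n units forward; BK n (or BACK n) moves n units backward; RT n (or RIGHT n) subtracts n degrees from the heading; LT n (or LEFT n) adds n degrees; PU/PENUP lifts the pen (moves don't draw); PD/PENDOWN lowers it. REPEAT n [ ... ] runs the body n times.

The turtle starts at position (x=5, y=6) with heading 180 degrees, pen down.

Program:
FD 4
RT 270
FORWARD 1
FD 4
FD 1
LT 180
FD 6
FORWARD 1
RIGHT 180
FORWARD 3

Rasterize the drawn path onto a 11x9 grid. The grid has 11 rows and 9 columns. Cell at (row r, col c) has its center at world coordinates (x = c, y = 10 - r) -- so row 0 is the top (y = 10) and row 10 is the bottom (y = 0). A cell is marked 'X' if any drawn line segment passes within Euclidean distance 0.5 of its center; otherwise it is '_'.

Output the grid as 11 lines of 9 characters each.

Answer: _________
_________
_________
_X_______
_XXXXX___
_X_______
_X_______
_X_______
_X_______
_X_______
_X_______

Derivation:
Segment 0: (5,6) -> (1,6)
Segment 1: (1,6) -> (1,5)
Segment 2: (1,5) -> (1,1)
Segment 3: (1,1) -> (1,0)
Segment 4: (1,0) -> (1,6)
Segment 5: (1,6) -> (1,7)
Segment 6: (1,7) -> (1,4)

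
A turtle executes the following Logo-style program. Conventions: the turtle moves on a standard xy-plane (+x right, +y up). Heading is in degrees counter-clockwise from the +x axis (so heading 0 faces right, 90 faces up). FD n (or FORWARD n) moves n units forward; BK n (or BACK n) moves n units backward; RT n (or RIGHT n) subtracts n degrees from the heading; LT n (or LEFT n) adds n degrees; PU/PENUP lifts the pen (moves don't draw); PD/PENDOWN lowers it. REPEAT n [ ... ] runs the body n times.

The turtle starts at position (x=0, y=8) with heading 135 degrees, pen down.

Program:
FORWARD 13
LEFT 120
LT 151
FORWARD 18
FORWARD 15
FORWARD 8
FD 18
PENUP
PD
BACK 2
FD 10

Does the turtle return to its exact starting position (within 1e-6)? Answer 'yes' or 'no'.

Answer: no

Derivation:
Executing turtle program step by step:
Start: pos=(0,8), heading=135, pen down
FD 13: (0,8) -> (-9.192,17.192) [heading=135, draw]
LT 120: heading 135 -> 255
LT 151: heading 255 -> 46
FD 18: (-9.192,17.192) -> (3.311,30.141) [heading=46, draw]
FD 15: (3.311,30.141) -> (13.731,40.931) [heading=46, draw]
FD 8: (13.731,40.931) -> (19.289,46.685) [heading=46, draw]
FD 18: (19.289,46.685) -> (31.792,59.633) [heading=46, draw]
PU: pen up
PD: pen down
BK 2: (31.792,59.633) -> (30.403,58.195) [heading=46, draw]
FD 10: (30.403,58.195) -> (37.35,65.388) [heading=46, draw]
Final: pos=(37.35,65.388), heading=46, 7 segment(s) drawn

Start position: (0, 8)
Final position: (37.35, 65.388)
Distance = 68.472; >= 1e-6 -> NOT closed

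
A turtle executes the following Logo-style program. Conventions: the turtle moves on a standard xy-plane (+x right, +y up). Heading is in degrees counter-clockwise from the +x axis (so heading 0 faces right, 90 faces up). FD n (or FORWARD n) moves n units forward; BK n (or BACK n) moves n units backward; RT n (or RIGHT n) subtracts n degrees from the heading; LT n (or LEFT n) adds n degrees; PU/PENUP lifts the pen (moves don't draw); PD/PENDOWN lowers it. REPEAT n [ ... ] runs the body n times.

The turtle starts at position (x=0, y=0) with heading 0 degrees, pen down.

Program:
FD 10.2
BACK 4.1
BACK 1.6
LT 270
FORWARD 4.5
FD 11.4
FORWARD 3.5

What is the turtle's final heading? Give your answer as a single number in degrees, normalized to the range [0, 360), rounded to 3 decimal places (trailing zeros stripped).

Answer: 270

Derivation:
Executing turtle program step by step:
Start: pos=(0,0), heading=0, pen down
FD 10.2: (0,0) -> (10.2,0) [heading=0, draw]
BK 4.1: (10.2,0) -> (6.1,0) [heading=0, draw]
BK 1.6: (6.1,0) -> (4.5,0) [heading=0, draw]
LT 270: heading 0 -> 270
FD 4.5: (4.5,0) -> (4.5,-4.5) [heading=270, draw]
FD 11.4: (4.5,-4.5) -> (4.5,-15.9) [heading=270, draw]
FD 3.5: (4.5,-15.9) -> (4.5,-19.4) [heading=270, draw]
Final: pos=(4.5,-19.4), heading=270, 6 segment(s) drawn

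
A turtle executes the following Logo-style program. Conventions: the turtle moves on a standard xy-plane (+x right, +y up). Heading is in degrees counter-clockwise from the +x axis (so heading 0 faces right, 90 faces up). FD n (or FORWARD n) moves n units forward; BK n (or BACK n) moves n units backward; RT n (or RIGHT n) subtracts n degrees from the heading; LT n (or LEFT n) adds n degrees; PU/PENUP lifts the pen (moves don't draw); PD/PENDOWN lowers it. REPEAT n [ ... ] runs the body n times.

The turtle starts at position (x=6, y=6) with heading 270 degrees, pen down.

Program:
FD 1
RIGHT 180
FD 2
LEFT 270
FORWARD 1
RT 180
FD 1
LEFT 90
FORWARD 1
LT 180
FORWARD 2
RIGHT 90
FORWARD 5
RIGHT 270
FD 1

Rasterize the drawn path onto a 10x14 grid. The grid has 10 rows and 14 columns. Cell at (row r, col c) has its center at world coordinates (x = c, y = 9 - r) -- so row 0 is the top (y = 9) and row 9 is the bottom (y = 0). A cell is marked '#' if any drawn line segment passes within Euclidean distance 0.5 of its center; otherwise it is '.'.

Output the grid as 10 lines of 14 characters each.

Segment 0: (6,6) -> (6,5)
Segment 1: (6,5) -> (6,7)
Segment 2: (6,7) -> (7,7)
Segment 3: (7,7) -> (6,7)
Segment 4: (6,7) -> (6,6)
Segment 5: (6,6) -> (6,8)
Segment 6: (6,8) -> (11,8)
Segment 7: (11,8) -> (11,9)

Answer: ...........#..
......######..
......##......
......#.......
......#.......
..............
..............
..............
..............
..............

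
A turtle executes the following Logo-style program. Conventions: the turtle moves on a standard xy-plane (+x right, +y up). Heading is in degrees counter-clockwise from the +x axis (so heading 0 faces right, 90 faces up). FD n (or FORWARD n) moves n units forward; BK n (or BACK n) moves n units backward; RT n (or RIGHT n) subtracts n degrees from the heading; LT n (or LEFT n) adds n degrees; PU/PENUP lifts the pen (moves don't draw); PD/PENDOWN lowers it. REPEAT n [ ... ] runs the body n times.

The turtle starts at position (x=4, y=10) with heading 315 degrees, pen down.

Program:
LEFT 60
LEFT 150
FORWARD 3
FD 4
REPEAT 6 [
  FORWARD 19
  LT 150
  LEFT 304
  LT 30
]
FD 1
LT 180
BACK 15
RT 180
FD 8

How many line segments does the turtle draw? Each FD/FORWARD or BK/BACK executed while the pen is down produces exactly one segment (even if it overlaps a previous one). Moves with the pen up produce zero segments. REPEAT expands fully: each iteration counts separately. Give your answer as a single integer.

Answer: 11

Derivation:
Executing turtle program step by step:
Start: pos=(4,10), heading=315, pen down
LT 60: heading 315 -> 15
LT 150: heading 15 -> 165
FD 3: (4,10) -> (1.102,10.776) [heading=165, draw]
FD 4: (1.102,10.776) -> (-2.761,11.812) [heading=165, draw]
REPEAT 6 [
  -- iteration 1/6 --
  FD 19: (-2.761,11.812) -> (-21.114,16.729) [heading=165, draw]
  LT 150: heading 165 -> 315
  LT 304: heading 315 -> 259
  LT 30: heading 259 -> 289
  -- iteration 2/6 --
  FD 19: (-21.114,16.729) -> (-14.928,-1.236) [heading=289, draw]
  LT 150: heading 289 -> 79
  LT 304: heading 79 -> 23
  LT 30: heading 23 -> 53
  -- iteration 3/6 --
  FD 19: (-14.928,-1.236) -> (-3.494,13.939) [heading=53, draw]
  LT 150: heading 53 -> 203
  LT 304: heading 203 -> 147
  LT 30: heading 147 -> 177
  -- iteration 4/6 --
  FD 19: (-3.494,13.939) -> (-22.468,14.933) [heading=177, draw]
  LT 150: heading 177 -> 327
  LT 304: heading 327 -> 271
  LT 30: heading 271 -> 301
  -- iteration 5/6 --
  FD 19: (-22.468,14.933) -> (-12.682,-1.353) [heading=301, draw]
  LT 150: heading 301 -> 91
  LT 304: heading 91 -> 35
  LT 30: heading 35 -> 65
  -- iteration 6/6 --
  FD 19: (-12.682,-1.353) -> (-4.652,15.867) [heading=65, draw]
  LT 150: heading 65 -> 215
  LT 304: heading 215 -> 159
  LT 30: heading 159 -> 189
]
FD 1: (-4.652,15.867) -> (-5.64,15.71) [heading=189, draw]
LT 180: heading 189 -> 9
BK 15: (-5.64,15.71) -> (-20.455,13.364) [heading=9, draw]
RT 180: heading 9 -> 189
FD 8: (-20.455,13.364) -> (-28.357,12.112) [heading=189, draw]
Final: pos=(-28.357,12.112), heading=189, 11 segment(s) drawn
Segments drawn: 11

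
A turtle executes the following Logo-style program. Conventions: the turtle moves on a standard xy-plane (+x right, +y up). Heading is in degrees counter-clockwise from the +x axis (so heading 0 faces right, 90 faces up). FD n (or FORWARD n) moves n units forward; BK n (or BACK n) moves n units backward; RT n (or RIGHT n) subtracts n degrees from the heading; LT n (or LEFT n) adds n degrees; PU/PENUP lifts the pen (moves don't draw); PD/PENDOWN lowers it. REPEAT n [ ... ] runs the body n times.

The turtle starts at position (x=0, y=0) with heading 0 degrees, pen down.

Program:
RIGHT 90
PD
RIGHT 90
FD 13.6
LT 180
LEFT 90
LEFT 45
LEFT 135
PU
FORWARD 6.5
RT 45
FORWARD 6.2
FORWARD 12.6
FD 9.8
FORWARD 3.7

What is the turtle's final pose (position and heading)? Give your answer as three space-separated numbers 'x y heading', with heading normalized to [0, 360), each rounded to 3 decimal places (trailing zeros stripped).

Answer: -36.44 -29.34 225

Derivation:
Executing turtle program step by step:
Start: pos=(0,0), heading=0, pen down
RT 90: heading 0 -> 270
PD: pen down
RT 90: heading 270 -> 180
FD 13.6: (0,0) -> (-13.6,0) [heading=180, draw]
LT 180: heading 180 -> 0
LT 90: heading 0 -> 90
LT 45: heading 90 -> 135
LT 135: heading 135 -> 270
PU: pen up
FD 6.5: (-13.6,0) -> (-13.6,-6.5) [heading=270, move]
RT 45: heading 270 -> 225
FD 6.2: (-13.6,-6.5) -> (-17.984,-10.884) [heading=225, move]
FD 12.6: (-17.984,-10.884) -> (-26.894,-19.794) [heading=225, move]
FD 9.8: (-26.894,-19.794) -> (-33.823,-26.723) [heading=225, move]
FD 3.7: (-33.823,-26.723) -> (-36.44,-29.34) [heading=225, move]
Final: pos=(-36.44,-29.34), heading=225, 1 segment(s) drawn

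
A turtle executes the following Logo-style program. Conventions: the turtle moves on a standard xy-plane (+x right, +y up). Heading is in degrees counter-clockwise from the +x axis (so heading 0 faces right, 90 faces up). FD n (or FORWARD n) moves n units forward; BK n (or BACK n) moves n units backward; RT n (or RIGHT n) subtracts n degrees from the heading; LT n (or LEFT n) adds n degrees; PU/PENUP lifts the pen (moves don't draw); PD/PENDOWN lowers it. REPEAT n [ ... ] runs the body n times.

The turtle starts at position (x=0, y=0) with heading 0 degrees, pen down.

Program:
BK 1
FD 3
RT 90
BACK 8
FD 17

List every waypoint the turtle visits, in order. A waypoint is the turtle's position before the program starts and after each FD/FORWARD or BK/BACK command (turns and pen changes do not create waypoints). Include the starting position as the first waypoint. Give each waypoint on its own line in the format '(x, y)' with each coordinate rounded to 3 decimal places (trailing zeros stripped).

Executing turtle program step by step:
Start: pos=(0,0), heading=0, pen down
BK 1: (0,0) -> (-1,0) [heading=0, draw]
FD 3: (-1,0) -> (2,0) [heading=0, draw]
RT 90: heading 0 -> 270
BK 8: (2,0) -> (2,8) [heading=270, draw]
FD 17: (2,8) -> (2,-9) [heading=270, draw]
Final: pos=(2,-9), heading=270, 4 segment(s) drawn
Waypoints (5 total):
(0, 0)
(-1, 0)
(2, 0)
(2, 8)
(2, -9)

Answer: (0, 0)
(-1, 0)
(2, 0)
(2, 8)
(2, -9)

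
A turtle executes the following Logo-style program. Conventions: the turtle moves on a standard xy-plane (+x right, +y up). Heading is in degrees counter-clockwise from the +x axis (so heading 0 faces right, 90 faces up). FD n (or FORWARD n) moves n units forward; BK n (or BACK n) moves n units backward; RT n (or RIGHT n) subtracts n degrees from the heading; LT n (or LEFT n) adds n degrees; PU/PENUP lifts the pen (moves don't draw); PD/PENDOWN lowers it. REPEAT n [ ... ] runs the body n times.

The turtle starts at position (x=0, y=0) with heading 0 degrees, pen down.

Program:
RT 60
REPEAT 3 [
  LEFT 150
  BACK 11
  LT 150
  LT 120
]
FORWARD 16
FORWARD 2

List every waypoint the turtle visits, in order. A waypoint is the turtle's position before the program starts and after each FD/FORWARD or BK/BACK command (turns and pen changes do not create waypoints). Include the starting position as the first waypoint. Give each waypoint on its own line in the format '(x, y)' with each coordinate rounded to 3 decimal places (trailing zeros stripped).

Executing turtle program step by step:
Start: pos=(0,0), heading=0, pen down
RT 60: heading 0 -> 300
REPEAT 3 [
  -- iteration 1/3 --
  LT 150: heading 300 -> 90
  BK 11: (0,0) -> (0,-11) [heading=90, draw]
  LT 150: heading 90 -> 240
  LT 120: heading 240 -> 0
  -- iteration 2/3 --
  LT 150: heading 0 -> 150
  BK 11: (0,-11) -> (9.526,-16.5) [heading=150, draw]
  LT 150: heading 150 -> 300
  LT 120: heading 300 -> 60
  -- iteration 3/3 --
  LT 150: heading 60 -> 210
  BK 11: (9.526,-16.5) -> (19.053,-11) [heading=210, draw]
  LT 150: heading 210 -> 0
  LT 120: heading 0 -> 120
]
FD 16: (19.053,-11) -> (11.053,2.856) [heading=120, draw]
FD 2: (11.053,2.856) -> (10.053,4.588) [heading=120, draw]
Final: pos=(10.053,4.588), heading=120, 5 segment(s) drawn
Waypoints (6 total):
(0, 0)
(0, -11)
(9.526, -16.5)
(19.053, -11)
(11.053, 2.856)
(10.053, 4.588)

Answer: (0, 0)
(0, -11)
(9.526, -16.5)
(19.053, -11)
(11.053, 2.856)
(10.053, 4.588)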